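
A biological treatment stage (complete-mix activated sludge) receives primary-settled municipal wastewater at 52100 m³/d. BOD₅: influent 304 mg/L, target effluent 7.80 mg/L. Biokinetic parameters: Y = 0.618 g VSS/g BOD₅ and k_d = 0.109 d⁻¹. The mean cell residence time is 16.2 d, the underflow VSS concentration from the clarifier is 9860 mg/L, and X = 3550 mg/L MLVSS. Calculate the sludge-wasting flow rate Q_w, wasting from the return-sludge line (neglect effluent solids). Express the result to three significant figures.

Rearranging the biomass balance for a CMAS with decay, V = Y·Q·ΔS·θ_c / [X·(1+k_d θ_c)] = 0.618 × 52100 × (304 − 7.80) × 16.2 / [3550 × (1 + 0.109 × 16.2)] = 1.54×10^8 / 9819 = 15735 m³.
θ_c = V·X/(Q_w·X_r) when wasting from the recycle, so Q_w = V·X/(θ_c·X_r) = 15735 × 3550 / (16.2 × 9860) = 349.7 m³/d.

Q_w ≈ 350 m³/d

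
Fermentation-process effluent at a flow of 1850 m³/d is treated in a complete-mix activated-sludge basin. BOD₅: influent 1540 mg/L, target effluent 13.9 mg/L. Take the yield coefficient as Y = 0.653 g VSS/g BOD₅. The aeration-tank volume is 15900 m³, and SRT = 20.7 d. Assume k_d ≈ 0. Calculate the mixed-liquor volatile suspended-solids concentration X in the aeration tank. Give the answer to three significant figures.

Without decay, X = Y Q (S₀−S) θ_c / V = 0.653 × 1850 × (1540 − 13.9) × 20.7 / 15900 = 2400 mg/L.

X ≈ 2400 mg/L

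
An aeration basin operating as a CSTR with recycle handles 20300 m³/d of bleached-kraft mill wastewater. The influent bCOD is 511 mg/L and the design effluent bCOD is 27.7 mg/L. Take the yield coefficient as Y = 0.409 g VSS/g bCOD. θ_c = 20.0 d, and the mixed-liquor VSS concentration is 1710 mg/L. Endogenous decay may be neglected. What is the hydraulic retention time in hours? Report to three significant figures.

τ ≈ 55.5 h

Biomass mass balance (decay neglected): V·X = Y·Q·(S₀ − S)·θ_c, so V = 0.409 × 20300 × (511 − 27.7) × 20.0 / 1710 = 46932 m³.
HRT = V/Q = 46932 m³ / 20300 m³·d⁻¹ = 2.312 d × 24 = 55.49 h.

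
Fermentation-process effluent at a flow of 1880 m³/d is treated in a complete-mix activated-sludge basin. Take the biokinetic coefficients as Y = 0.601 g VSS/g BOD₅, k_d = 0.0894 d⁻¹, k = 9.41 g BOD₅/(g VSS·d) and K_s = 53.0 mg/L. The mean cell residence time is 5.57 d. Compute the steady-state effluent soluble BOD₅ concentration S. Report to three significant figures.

S ≈ 2.65 mg/L

Effluent substrate depends only on kinetics and SRT: S = K_s(1 + k_d θ_c) / [θ_c(Yk − k_d) − 1] = 53.0 × (1 + 0.0894 × 5.57) / [5.57 × (0.601 × 9.41 − 0.0894) − 1] = 79.39 / 30.00 = 2.646 mg/L.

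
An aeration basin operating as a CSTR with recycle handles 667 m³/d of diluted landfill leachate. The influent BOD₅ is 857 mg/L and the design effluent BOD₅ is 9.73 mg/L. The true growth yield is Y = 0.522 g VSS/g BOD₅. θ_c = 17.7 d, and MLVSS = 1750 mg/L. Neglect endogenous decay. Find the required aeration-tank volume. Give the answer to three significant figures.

V ≈ 2980 m³

Biomass mass balance (decay neglected): V·X = Y·Q·(S₀ − S)·θ_c, so V = 0.522 × 667 × (857 − 9.73) × 17.7 / 1750 = 2984 m³.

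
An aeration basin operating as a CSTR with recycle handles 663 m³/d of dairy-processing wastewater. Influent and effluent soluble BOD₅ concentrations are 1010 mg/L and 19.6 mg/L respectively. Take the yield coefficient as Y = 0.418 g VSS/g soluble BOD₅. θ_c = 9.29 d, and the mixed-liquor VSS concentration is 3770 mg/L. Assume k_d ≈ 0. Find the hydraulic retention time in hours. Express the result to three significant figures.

Biomass mass balance (decay neglected): V·X = Y·Q·(S₀ − S)·θ_c, so V = 0.418 × 663 × (1010 − 19.6) × 9.29 / 3770 = 676.4 m³.
Hydraulic retention time τ = V/Q = 676.4 / 663 = 1.020 d = 24.48 h.

τ ≈ 24.5 h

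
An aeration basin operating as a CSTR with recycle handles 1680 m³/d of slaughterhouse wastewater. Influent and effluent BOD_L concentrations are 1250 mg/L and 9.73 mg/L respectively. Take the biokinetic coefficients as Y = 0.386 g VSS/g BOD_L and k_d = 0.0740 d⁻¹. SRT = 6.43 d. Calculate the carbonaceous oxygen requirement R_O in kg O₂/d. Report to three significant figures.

R_O ≈ 1310 kg O₂/d

The observed yield is Y_obs = Y/(1 + k_d·θ_c) = 0.386 / (1 + 0.0740 × 6.43) = 0.386 / 1.476 = 0.2615 g VSS per g BOD_L removed.
Mass of BOD_L removed per day: Q(S₀ − S) = 1680 × 1240 g/m³ = 2084 kg/d.
Biomass synthesised: P_X = Y_obs × 2084 = 545.0 kg VSS/d.
R_O = Q·ΔS − 1.42 P_X = 2084 − 773.9 = 1310 kg O₂/d.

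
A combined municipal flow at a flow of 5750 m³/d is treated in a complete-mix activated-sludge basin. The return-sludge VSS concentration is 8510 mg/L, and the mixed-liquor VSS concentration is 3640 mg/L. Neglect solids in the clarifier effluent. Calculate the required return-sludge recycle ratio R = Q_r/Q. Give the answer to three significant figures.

Mass balance around the secondary clarifier (neglecting effluent solids): R = X / (X_r − X) = 3640 / (8510 − 3640) = 0.7474.

R ≈ 0.747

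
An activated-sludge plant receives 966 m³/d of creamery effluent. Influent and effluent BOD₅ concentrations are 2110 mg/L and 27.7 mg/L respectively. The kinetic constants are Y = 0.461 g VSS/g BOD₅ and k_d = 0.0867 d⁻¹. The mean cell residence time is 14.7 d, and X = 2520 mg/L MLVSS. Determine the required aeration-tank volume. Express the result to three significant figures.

Steady-state biomass mass balance: V·X·(1 + k_d·θ_c) = Y·Q·(S₀ − S)·θ_c, so V = 0.461 × 966 × (2110 − 27.7) × 14.7 / [2520 × (1 + 0.0867 × 14.7)] = 1.36×10^7 / 5732 = 2378 m³.

V ≈ 2380 m³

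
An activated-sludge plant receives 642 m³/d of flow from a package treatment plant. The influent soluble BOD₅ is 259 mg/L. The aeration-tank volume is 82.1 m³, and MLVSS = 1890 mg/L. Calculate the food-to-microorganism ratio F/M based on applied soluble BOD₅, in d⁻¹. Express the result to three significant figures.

Food-to-microorganism ratio F/M = Q S₀ / (V X) = 642 × 259 / (82.10 × 1890) = 1.072 d⁻¹.

F/M ≈ 1.07 d⁻¹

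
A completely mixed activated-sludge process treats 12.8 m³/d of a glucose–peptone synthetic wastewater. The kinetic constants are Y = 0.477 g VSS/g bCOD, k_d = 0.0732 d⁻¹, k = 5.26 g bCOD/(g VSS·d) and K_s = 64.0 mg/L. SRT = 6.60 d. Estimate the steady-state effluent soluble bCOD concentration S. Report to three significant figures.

S ≈ 6.30 mg/L

For a completely mixed reactor with recycle the Lawrence–McCarty relation gives S = K_s·(1 + k_d·θ_c) / [θ_c·(Y·k − k_d) − 1] = 64.0 × (1 + 0.0732 × 6.60) / [6.60 × (0.477 × 5.26 − 0.0732) − 1] = 94.92 / 15.08 = 6.296 mg/L.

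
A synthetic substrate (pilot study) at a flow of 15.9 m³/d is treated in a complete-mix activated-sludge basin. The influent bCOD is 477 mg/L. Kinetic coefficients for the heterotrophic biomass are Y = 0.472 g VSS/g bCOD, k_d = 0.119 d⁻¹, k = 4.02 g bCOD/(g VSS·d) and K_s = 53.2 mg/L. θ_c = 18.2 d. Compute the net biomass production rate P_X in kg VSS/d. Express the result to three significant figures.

For a completely mixed reactor with recycle the Lawrence–McCarty relation gives S = K_s·(1 + k_d·θ_c) / [θ_c·(Y·k − k_d) − 1] = 53.2 × (1 + 0.119 × 18.2) / [18.2 × (0.472 × 4.02 − 0.119) − 1] = 168.4 / 31.37 = 5.369 mg/L.
The observed yield is Y_obs = Y/(1 + k_d·θ_c) = 0.472 / (1 + 0.119 × 18.2) = 0.472 / 3.166 = 0.1491 g VSS per g bCOD removed.
Q·(S₀ − S) = 15.9 × (477 − 5.37) × 10⁻³ = 7.499 kg/d removed.
So the net sludge growth is P_X = 0.1491 × 7.499 = 1.118 kg VSS/d.

P_X ≈ 1.12 kg VSS/d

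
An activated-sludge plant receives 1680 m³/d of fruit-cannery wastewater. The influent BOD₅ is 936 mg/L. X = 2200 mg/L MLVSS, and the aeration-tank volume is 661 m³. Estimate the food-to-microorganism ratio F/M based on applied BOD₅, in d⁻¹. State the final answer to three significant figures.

Food-to-microorganism ratio F/M = Q S₀ / (V X) = 1680 × 936 / (661.0 × 2200) = 1.081 d⁻¹.

F/M ≈ 1.08 d⁻¹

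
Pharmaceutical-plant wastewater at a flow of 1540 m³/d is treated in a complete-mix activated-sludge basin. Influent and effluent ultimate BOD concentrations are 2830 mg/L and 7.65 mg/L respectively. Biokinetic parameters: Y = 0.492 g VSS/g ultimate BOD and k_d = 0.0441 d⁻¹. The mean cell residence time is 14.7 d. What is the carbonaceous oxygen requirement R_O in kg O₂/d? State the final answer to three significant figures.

R_O ≈ 2500 kg O₂/d

Observed yield with endogenous decay: Y_obs = Y / (1 + k_d·θ_c) = 0.492 / (1 + 0.0441 × 14.7) = 0.492 / 1.648 = 0.2985 g VSS/g ultimate BOD.
Q·(S₀ − S) = 1540 × (2830 − 7.65) × 10⁻³ = 4346 kg/d removed.
Biomass synthesised: P_X = Y_obs × 4346 = 1297 kg VSS/d.
R_O = Q·(S₀ − S) − 1.42·P_X = 4346 − 1.42 × 1297 = 2504 kg O₂/d.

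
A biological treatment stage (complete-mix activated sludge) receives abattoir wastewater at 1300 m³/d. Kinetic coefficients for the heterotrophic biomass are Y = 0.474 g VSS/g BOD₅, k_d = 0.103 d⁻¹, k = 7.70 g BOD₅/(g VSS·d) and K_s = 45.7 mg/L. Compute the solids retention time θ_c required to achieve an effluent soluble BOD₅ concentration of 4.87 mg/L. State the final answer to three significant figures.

θ_c ≈ 4.02 d

From 1/θ_c = Y·k·S/(K_s + S) − k_d: Y·k·S/(K_s+S) = 0.474 × 7.70 × 4.87 / (45.7 + 4.87) = 0.3515 d⁻¹.
Then 1/θ_c = μ − k_d = 0.3515 − 0.103 = 0.2485 d⁻¹, giving θ_c = 4.024 d.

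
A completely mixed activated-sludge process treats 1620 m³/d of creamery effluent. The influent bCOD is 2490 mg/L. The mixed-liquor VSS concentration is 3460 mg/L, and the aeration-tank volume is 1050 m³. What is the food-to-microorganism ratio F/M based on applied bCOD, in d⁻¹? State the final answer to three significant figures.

F/M = applied load / biomass = Q·S₀/(V·X) = 1620 × 2490 / (1050 × 3460) = 1.110 d⁻¹.

F/M ≈ 1.11 d⁻¹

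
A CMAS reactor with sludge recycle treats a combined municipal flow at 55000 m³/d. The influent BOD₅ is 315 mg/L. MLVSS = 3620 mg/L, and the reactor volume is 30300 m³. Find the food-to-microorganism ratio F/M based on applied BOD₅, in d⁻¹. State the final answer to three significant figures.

F/M ≈ 0.158 d⁻¹

F/M = applied load / biomass = Q·S₀/(V·X) = 55000 × 315 / (30300 × 3620) = 0.1580 d⁻¹.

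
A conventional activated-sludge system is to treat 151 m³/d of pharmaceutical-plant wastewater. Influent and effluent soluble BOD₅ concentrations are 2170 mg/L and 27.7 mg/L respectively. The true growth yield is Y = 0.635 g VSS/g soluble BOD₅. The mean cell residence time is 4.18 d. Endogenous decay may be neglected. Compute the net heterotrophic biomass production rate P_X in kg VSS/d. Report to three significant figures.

P_X ≈ 205 kg VSS/d

Since k_d ≈ 0, Y_obs = Y = 0.635 g VSS/g soluble BOD₅.
Substrate removed = Q·(S₀ − S) = 151 m³/d × (2170 − 27.7) g/m³ = 3.23×10^5 g/d = 323.5 kg/d.
So the net sludge growth is P_X = 0.6350 × 323.5 = 205.4 kg VSS/d.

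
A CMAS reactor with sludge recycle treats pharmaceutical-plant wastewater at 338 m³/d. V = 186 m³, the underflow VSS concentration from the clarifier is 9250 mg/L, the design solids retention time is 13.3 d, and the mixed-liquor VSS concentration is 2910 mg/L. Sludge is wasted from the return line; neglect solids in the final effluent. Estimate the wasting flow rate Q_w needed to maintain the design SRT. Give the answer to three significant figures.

Q_w ≈ 4.40 m³/d

θ_c = V·X/(Q_w·X_r) when wasting from the recycle, so Q_w = V·X/(θ_c·X_r) = 186.0 × 2910 / (13.3 × 9250) = 4.400 m³/d.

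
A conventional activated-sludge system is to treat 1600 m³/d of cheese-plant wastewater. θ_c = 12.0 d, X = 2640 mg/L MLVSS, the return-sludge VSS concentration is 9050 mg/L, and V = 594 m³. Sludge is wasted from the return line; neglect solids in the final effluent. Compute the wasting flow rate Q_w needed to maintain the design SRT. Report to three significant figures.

Q_w ≈ 14.4 m³/d

Q_w = (V·X)/(θ_c X_r) = 594.0 × 2640 / (12.0 × 9050) = 14.44 m³/d.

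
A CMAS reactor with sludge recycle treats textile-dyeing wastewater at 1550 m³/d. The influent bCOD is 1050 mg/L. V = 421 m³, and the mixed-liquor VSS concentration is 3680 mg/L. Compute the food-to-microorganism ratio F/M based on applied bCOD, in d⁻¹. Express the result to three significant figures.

F/M ≈ 1.05 d⁻¹

F/M = applied load / biomass = Q·S₀/(V·X) = 1550 × 1050 / (421.0 × 3680) = 1.050 d⁻¹.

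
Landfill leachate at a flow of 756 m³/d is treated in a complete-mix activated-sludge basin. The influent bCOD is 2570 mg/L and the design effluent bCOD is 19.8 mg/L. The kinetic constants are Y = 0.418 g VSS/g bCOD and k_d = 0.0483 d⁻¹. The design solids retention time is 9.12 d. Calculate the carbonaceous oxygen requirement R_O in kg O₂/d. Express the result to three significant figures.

Y_obs = Y / (1 + k_d θ_c) = 0.418 / (1 + 0.0483 × 9.12) = 0.418 / 1.440 = 0.2902.
ΔS = 2570 − 19.8 = 2550 mg/L, so the substrate removal rate is 756 × 2550/1000 = 1928 kg bCOD/d.
Biomass synthesised: P_X = Y_obs × 1928 = 559.4 kg VSS/d.
R_O = Q·ΔS − 1.42 P_X = 1928 − 794.4 = 1134 kg O₂/d.

R_O ≈ 1130 kg O₂/d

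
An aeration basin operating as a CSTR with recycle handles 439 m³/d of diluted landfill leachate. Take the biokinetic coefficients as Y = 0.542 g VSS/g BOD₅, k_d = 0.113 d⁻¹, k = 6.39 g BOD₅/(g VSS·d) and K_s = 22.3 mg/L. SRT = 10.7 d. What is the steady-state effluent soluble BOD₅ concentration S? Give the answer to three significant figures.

From the Monod/SRT balance for a CMAS, S = K_s·(1+k_d θ_c)/[θ_c·(Y k − k_d) − 1] = 22.3 × (1 + 0.113 × 10.7) / [10.7 × (0.542 × 6.39 − 0.113) − 1] = 49.26 / 34.85 = 1.414 mg/L.

S ≈ 1.41 mg/L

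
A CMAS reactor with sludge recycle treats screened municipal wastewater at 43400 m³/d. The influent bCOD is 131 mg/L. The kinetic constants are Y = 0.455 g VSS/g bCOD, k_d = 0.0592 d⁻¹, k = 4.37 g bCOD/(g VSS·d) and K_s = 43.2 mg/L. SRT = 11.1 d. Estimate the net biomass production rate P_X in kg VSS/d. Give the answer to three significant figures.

P_X ≈ 1520 kg VSS/d

Effluent substrate depends only on kinetics and SRT: S = K_s(1 + k_d θ_c) / [θ_c(Yk − k_d) − 1] = 43.2 × (1 + 0.0592 × 11.1) / [11.1 × (0.455 × 4.37 − 0.0592) − 1] = 71.59 / 20.41 = 3.507 mg/L.
Observed yield with endogenous decay: Y_obs = Y / (1 + k_d·θ_c) = 0.455 / (1 + 0.0592 × 11.1) = 0.455 / 1.657 = 0.2746 g VSS/g bCOD.
ΔS = 131 − 3.51 = 127.5 mg/L, so the substrate removal rate is 43400 × 127.5/1000 = 5533 kg bCOD/d.
So the net sludge growth is P_X = 0.2746 × 5533 = 1519 kg VSS/d.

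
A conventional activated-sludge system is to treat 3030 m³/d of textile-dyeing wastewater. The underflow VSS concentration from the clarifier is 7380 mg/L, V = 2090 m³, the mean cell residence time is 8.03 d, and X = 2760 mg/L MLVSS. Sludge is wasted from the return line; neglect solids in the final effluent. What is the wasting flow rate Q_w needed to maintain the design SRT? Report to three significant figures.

Q_w ≈ 97.3 m³/d

Q_w = (V·X)/(θ_c X_r) = 2090 × 2760 / (8.03 × 7380) = 97.34 m³/d.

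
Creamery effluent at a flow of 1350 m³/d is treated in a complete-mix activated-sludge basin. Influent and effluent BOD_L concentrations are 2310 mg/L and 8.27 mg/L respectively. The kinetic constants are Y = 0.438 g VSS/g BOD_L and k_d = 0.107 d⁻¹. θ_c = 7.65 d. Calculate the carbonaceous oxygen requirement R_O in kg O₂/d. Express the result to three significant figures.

Y_obs = Y / (1 + k_d θ_c) = 0.438 / (1 + 0.107 × 7.65) = 0.438 / 1.819 = 0.2409.
Substrate removed = Q·(S₀ − S) = 1350 m³/d × (2310 − 8.27) g/m³ = 3.11×10^6 g/d = 3107 kg/d.
P_X = Y_obs·Q·(S₀ − S) = 0.2409 × 3107 = 748.4 kg VSS/d.
R_O = Q·ΔS − 1.42 P_X = 3107 − 1063 = 2045 kg O₂/d.

R_O ≈ 2040 kg O₂/d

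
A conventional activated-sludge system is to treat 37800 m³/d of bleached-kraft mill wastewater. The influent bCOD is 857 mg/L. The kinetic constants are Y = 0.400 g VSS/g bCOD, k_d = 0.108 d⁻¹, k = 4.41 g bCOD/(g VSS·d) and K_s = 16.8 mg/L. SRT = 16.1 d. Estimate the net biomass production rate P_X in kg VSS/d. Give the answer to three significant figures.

For a completely mixed reactor with recycle the Lawrence–McCarty relation gives S = K_s·(1 + k_d·θ_c) / [θ_c·(Y·k − k_d) − 1] = 16.8 × (1 + 0.108 × 16.1) / [16.1 × (0.400 × 4.41 − 0.108) − 1] = 46.01 / 25.66 = 1.793 mg/L.
Observed yield with endogenous decay: Y_obs = Y / (1 + k_d·θ_c) = 0.400 / (1 + 0.108 × 16.1) = 0.400 / 2.739 = 0.1460 g VSS/g bCOD.
Q·(S₀ − S) = 37800 × (857 − 1.79) × 10⁻³ = 32327 kg/d removed.
Net biomass production P_X = Y_obs × Q·(S₀ − S) = 0.1460 × 32327 = 4721 kg VSS/d.

P_X ≈ 4720 kg VSS/d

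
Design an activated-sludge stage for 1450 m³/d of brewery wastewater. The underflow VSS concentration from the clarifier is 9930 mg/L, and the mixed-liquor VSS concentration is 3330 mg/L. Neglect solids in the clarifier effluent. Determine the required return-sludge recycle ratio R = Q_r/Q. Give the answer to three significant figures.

R ≈ 0.505

Mass balance around the secondary clarifier (neglecting effluent solids): R = X / (X_r − X) = 3330 / (9930 − 3330) = 0.5045.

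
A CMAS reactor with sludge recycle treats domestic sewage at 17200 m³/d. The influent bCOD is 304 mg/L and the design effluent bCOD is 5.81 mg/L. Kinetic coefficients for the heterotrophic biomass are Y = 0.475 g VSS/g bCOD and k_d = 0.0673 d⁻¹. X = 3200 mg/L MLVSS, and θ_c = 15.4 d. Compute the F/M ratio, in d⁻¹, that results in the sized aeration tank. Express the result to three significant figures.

F/M ≈ 0.284 d⁻¹

Steady-state biomass mass balance: V·X·(1 + k_d·θ_c) = Y·Q·(S₀ − S)·θ_c, so V = 0.475 × 17200 × (304 − 5.81) × 15.4 / [3200 × (1 + 0.0673 × 15.4)] = 3.75×10^7 / 6517 = 5757 m³.
F/M = applied load / biomass = Q·S₀/(V·X) = 17200 × 304 / (5757 × 3200) = 0.2838 d⁻¹.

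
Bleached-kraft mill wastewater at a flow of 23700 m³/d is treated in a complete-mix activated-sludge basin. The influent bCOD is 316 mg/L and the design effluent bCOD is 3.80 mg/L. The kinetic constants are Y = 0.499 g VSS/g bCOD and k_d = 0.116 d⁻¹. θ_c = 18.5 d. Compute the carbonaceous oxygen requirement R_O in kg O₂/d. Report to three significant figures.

Correct the yield for decay: Y_obs = Y/(1 + k_d θ_c) = 0.499 / (1 + 0.116 × 18.5) = 0.499 / 3.146 = 0.1586.
Substrate removed = Q·(S₀ − S) = 23700 m³/d × (316 − 3.80) g/m³ = 7.4×10^6 g/d = 7399 kg/d.
Biomass synthesised: P_X = Y_obs × 7399 = 1174 kg VSS/d.
Carbonaceous O₂ demand = substrate oxidised − cell-mass equivalent = 7399 − 1.42 × 1174 = 5733 kg O₂/d.

R_O ≈ 5730 kg O₂/d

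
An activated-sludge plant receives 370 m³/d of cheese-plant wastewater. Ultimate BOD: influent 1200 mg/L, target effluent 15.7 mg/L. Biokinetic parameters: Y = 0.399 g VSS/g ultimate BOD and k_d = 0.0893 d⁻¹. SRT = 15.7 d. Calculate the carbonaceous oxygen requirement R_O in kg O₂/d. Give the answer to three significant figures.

Y_obs = Y / (1 + k_d θ_c) = 0.399 / (1 + 0.0893 × 15.7) = 0.399 / 2.402 = 0.1661.
Q·(S₀ − S) = 370 × (1200 − 15.7) × 10⁻³ = 438.2 kg/d removed.
Net sludge production P_X = 0.1661 × 438.2 = 72.79 kg VSS/d.
R_O = Q·ΔS − 1.42 P_X = 438.2 − 103.4 = 334.8 kg O₂/d.

R_O ≈ 335 kg O₂/d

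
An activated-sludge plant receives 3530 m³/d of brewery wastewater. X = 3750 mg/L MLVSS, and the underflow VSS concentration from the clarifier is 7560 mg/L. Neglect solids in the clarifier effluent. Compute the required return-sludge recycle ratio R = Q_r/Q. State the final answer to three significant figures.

Solids balance on the clarifier gives (1+R)X = R·X_r, so R = X/(X_r − X) = 3750 / (7560 − 3750) = 0.9843.

R ≈ 0.984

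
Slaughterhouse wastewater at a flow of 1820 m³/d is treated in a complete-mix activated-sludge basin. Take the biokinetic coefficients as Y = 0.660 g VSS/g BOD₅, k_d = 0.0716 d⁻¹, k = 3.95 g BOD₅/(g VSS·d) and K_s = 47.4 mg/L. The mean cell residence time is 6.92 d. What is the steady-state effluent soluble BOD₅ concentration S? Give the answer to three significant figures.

From the Monod/SRT balance for a CMAS, S = K_s·(1+k_d θ_c)/[θ_c·(Y k − k_d) − 1] = 47.4 × (1 + 0.0716 × 6.92) / [6.92 × (0.660 × 3.95 − 0.0716) − 1] = 70.89 / 16.54 = 4.284 mg/L.

S ≈ 4.28 mg/L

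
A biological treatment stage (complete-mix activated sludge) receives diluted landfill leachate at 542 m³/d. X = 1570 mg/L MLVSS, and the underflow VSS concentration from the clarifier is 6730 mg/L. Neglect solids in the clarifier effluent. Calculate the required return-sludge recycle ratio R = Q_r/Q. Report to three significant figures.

R = Q_r/Q = X/(X_r − X) = 1570 / (6730 − 1570) = 0.3043.

R ≈ 0.304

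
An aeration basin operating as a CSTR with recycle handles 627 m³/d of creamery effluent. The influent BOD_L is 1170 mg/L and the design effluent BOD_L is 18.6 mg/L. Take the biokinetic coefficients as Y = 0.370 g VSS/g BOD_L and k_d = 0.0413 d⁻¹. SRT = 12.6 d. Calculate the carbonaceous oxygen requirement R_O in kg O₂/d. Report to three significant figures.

Observed yield with endogenous decay: Y_obs = Y / (1 + k_d·θ_c) = 0.370 / (1 + 0.0413 × 12.6) = 0.370 / 1.520 = 0.2434 g VSS/g BOD_L.
ΔS = 1170 − 18.6 = 1151 mg/L, so the substrate removal rate is 627 × 1151/1000 = 721.9 kg BOD_L/d.
Biomass synthesised: P_X = Y_obs × 721.9 = 175.7 kg VSS/d.
R_O = Q·(S₀ − S) − 1.42·P_X = 721.9 − 1.42 × 175.7 = 472.5 kg O₂/d.

R_O ≈ 472 kg O₂/d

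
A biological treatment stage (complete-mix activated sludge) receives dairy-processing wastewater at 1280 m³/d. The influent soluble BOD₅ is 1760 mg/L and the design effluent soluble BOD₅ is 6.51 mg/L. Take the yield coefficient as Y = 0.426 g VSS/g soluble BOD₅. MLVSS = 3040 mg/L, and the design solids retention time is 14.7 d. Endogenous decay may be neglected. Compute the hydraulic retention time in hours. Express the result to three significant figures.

Biomass mass balance (decay neglected): V·X = Y·Q·(S₀ − S)·θ_c, so V = 0.426 × 1280 × (1760 − 6.51) × 14.7 / 3040 = 4623 m³.
τ = V/Q = 4623/1280 = 3.612 d, or 86.69 h.

τ ≈ 86.7 h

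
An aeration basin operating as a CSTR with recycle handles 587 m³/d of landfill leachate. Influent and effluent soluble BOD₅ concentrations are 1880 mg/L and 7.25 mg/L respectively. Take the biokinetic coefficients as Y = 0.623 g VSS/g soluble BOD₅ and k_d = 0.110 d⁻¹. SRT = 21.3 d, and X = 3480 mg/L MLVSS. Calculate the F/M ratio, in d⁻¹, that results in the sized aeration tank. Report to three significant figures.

F/M ≈ 0.253 d⁻¹

Rearranging the biomass balance for a CMAS with decay, V = Y·Q·ΔS·θ_c / [X·(1+k_d θ_c)] = 0.623 × 587 × (1880 − 7.25) × 21.3 / [3480 × (1 + 0.110 × 21.3)] = 1.46×10^7 / 11634 = 1254 m³.
F/M = applied load / biomass = Q·S₀/(V·X) = 587 × 1880 / (1254 × 3480) = 0.2529 d⁻¹.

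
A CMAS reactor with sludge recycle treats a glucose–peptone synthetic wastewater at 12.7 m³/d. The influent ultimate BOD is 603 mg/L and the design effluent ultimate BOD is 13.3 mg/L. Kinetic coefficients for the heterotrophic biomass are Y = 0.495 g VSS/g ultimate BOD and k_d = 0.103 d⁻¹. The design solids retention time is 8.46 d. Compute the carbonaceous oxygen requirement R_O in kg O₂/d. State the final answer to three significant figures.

R_O ≈ 4.68 kg O₂/d

Correct the yield for decay: Y_obs = Y/(1 + k_d θ_c) = 0.495 / (1 + 0.103 × 8.46) = 0.495 / 1.871 = 0.2645.
Q·(S₀ − S) = 12.7 × (603 − 13.3) × 10⁻³ = 7.489 kg/d removed.
Net sludge production P_X = 0.2645 × 7.489 = 1.981 kg VSS/d.
R_O = Q·ΔS − 1.42 P_X = 7.489 − 2.813 = 4.676 kg O₂/d.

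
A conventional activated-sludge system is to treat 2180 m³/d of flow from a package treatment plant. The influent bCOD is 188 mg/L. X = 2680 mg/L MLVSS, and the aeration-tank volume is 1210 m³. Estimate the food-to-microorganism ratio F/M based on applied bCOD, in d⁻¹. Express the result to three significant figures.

F/M = applied load / biomass = Q·S₀/(V·X) = 2180 × 188 / (1210 × 2680) = 0.1264 d⁻¹.

F/M ≈ 0.126 d⁻¹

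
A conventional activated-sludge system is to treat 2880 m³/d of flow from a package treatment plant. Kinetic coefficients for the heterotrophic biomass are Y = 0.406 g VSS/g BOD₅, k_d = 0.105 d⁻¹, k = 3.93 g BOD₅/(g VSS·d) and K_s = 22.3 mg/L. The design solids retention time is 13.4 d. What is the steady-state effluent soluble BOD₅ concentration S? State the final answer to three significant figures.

Effluent substrate depends only on kinetics and SRT: S = K_s(1 + k_d θ_c) / [θ_c(Yk − k_d) − 1] = 22.3 × (1 + 0.105 × 13.4) / [13.4 × (0.406 × 3.93 − 0.105) − 1] = 53.68 / 18.97 = 2.829 mg/L.

S ≈ 2.83 mg/L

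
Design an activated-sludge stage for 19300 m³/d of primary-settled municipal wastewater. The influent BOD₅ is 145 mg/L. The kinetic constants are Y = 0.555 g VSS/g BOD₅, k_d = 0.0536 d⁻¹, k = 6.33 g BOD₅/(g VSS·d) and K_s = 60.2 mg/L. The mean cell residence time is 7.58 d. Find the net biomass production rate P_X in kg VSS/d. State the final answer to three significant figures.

P_X ≈ 1080 kg VSS/d

From the Monod/SRT balance for a CMAS, S = K_s·(1+k_d θ_c)/[θ_c·(Y k − k_d) − 1] = 60.2 × (1 + 0.0536 × 7.58) / [7.58 × (0.555 × 6.33 − 0.0536) − 1] = 84.66 / 25.22 = 3.356 mg/L.
Correct the yield for decay: Y_obs = Y/(1 + k_d θ_c) = 0.555 / (1 + 0.0536 × 7.58) = 0.555 / 1.406 = 0.3947.
Substrate removed = Q·(S₀ − S) = 19300 m³/d × (145 − 3.36) g/m³ = 2.73×10^6 g/d = 2734 kg/d.
Biomass produced: P_X = Y_obs·Q·ΔS = 0.3947 × 2734 ≈ 1079 kg VSS/d.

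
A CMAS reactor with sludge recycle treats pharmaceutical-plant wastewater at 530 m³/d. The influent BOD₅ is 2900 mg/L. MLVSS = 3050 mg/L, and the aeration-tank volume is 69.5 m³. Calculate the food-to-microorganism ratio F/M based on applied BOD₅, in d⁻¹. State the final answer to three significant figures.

F/M ≈ 7.25 d⁻¹

Food-to-microorganism ratio F/M = Q S₀ / (V X) = 530 × 2900 / (69.50 × 3050) = 7.251 d⁻¹.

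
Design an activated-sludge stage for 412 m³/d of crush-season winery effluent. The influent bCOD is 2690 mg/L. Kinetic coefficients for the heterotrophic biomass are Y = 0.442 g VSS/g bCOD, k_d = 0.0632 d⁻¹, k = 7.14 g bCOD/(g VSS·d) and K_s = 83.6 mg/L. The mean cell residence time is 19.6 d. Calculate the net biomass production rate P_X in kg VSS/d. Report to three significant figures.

P_X ≈ 219 kg VSS/d

Effluent substrate depends only on kinetics and SRT: S = K_s(1 + k_d θ_c) / [θ_c(Yk − k_d) − 1] = 83.6 × (1 + 0.0632 × 19.6) / [19.6 × (0.442 × 7.14 − 0.0632) − 1] = 187.2 / 59.62 = 3.139 mg/L.
Observed yield with endogenous decay: Y_obs = Y / (1 + k_d·θ_c) = 0.442 / (1 + 0.0632 × 19.6) = 0.442 / 2.239 = 0.1974 g VSS/g bCOD.
Substrate removed = Q·(S₀ − S) = 412 m³/d × (2690 − 3.14) g/m³ = 1.11×10^6 g/d = 1107 kg/d.
Biomass produced: P_X = Y_obs·Q·ΔS = 0.1974 × 1107 ≈ 218.6 kg VSS/d.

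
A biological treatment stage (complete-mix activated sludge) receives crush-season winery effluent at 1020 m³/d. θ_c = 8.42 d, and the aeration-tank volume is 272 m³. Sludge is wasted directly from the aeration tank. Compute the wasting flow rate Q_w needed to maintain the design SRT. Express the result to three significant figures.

Wasting from the aeration tank: Q_w = V / θ_c = 272.0 / 8.42 = 32.30 m³/d.

Q_w ≈ 32.3 m³/d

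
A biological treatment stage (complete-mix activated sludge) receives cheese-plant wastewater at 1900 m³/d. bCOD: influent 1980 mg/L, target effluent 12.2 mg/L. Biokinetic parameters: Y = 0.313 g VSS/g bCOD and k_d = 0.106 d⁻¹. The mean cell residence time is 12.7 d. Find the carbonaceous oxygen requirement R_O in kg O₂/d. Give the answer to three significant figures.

R_O ≈ 3030 kg O₂/d

Y_obs = Y / (1 + k_d θ_c) = 0.313 / (1 + 0.106 × 12.7) = 0.313 / 2.346 = 0.1334.
Substrate removed = Q·(S₀ − S) = 1900 m³/d × (1980 − 12.2) g/m³ = 3.74×10^6 g/d = 3739 kg/d.
Net sludge production P_X = 0.1334 × 3739 = 498.8 kg VSS/d.
Carbonaceous O₂ demand = substrate oxidised − cell-mass equivalent = 3739 − 1.42 × 498.8 = 3031 kg O₂/d.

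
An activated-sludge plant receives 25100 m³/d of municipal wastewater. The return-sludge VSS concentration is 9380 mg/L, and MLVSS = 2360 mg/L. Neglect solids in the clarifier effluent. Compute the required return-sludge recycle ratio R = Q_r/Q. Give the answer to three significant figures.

R ≈ 0.336

Solids balance on the clarifier gives (1+R)X = R·X_r, so R = X/(X_r − X) = 2360 / (9380 − 2360) = 0.3362.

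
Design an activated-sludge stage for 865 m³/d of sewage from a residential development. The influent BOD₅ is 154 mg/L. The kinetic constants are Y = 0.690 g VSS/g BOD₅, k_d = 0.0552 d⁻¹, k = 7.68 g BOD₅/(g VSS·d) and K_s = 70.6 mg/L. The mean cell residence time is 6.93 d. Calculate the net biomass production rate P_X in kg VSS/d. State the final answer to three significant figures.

P_X ≈ 65.3 kg VSS/d

For a completely mixed reactor with recycle the Lawrence–McCarty relation gives S = K_s·(1 + k_d·θ_c) / [θ_c·(Y·k − k_d) − 1] = 70.6 × (1 + 0.0552 × 6.93) / [6.93 × (0.690 × 7.68 − 0.0552) − 1] = 97.61 / 35.34 = 2.762 mg/L.
Correct the yield for decay: Y_obs = Y/(1 + k_d θ_c) = 0.690 / (1 + 0.0552 × 6.93) = 0.690 / 1.383 = 0.4991.
Substrate removed = Q·(S₀ − S) = 865 m³/d × (154 − 2.76) g/m³ = 1.31×10^5 g/d = 130.8 kg/d.
So the net sludge growth is P_X = 0.4991 × 130.8 = 65.29 kg VSS/d.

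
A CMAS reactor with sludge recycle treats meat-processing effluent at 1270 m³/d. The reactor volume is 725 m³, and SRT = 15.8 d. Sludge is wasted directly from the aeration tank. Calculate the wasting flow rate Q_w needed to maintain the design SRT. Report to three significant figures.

With mixed-liquor wasting, θ_c = V/Q_w, so Q_w = V/θ_c = 725.0/15.8 = 45.89 m³/d.

Q_w ≈ 45.9 m³/d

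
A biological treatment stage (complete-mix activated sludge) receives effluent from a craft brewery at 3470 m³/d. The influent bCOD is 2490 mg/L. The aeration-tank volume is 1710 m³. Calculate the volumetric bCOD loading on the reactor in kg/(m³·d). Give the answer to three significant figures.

L_v ≈ 5.05 kg bCOD/(m³·d)

Applied bCOD load per unit volume = Q·S₀/V = (3470 × 2490/1000)/1710 = 5.053 kg bCOD·m⁻³·d⁻¹.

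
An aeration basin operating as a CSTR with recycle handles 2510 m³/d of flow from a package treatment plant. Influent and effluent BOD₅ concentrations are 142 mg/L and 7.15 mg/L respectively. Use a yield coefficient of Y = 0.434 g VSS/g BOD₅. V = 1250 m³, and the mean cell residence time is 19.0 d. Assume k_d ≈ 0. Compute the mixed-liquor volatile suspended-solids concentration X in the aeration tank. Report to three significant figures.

From V·X = Y·Q·(S₀ − S)·θ_c (decay neglected): X = 0.434 × 2510 × (142 − 7.15) × 19.0 / 1250 = 2233 mg/L.

X ≈ 2230 mg/L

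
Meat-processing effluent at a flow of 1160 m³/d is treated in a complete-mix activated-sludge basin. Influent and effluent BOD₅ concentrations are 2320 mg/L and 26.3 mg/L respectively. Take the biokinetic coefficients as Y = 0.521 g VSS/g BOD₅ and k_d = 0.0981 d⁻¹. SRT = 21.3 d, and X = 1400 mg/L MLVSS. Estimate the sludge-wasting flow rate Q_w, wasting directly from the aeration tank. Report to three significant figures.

Rearranging the biomass balance for a CMAS with decay, V = Y·Q·ΔS·θ_c / [X·(1+k_d θ_c)] = 0.521 × 1160 × (2320 − 26.3) × 21.3 / [1400 × (1 + 0.0981 × 21.3)] = 2.95×10^7 / 4325 = 6826 m³.
For wasting at MLVSS concentration, Q_w = V/θ_c = 6826/21.3 = 320.5 m³/d.

Q_w ≈ 320 m³/d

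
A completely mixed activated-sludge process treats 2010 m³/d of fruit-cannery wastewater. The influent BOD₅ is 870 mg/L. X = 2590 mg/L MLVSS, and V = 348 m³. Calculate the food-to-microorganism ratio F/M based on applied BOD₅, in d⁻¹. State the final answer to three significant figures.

F/M ≈ 1.94 d⁻¹

F/M = applied load / biomass = Q·S₀/(V·X) = 2010 × 870 / (348.0 × 2590) = 1.940 d⁻¹.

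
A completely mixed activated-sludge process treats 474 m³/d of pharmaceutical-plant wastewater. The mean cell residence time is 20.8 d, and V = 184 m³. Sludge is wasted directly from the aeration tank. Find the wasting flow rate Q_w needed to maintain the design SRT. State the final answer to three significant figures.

For wasting at MLVSS concentration, Q_w = V/θ_c = 184.0/20.8 = 8.846 m³/d.

Q_w ≈ 8.85 m³/d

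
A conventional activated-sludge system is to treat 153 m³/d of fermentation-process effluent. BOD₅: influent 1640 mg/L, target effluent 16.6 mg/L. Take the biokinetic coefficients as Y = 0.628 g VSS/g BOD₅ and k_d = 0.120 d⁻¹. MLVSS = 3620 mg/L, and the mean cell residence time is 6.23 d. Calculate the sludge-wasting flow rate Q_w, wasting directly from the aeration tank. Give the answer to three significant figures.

Steady-state biomass mass balance: V·X·(1 + k_d·θ_c) = Y·Q·(S₀ − S)·θ_c, so V = 0.628 × 153 × (1640 − 16.6) × 6.23 / [3620 × (1 + 0.120 × 6.23)] = 9.72×10^5 / 6326 = 153.6 m³.
Wasting from the aeration tank: Q_w = V / θ_c = 153.6 / 6.23 = 24.66 m³/d.

Q_w ≈ 24.7 m³/d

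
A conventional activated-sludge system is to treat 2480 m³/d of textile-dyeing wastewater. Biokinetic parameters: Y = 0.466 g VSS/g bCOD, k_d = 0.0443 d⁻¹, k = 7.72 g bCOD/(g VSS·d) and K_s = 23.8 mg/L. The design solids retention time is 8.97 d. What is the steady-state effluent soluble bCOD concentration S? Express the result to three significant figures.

Effluent substrate depends only on kinetics and SRT: S = K_s(1 + k_d θ_c) / [θ_c(Yk − k_d) − 1] = 23.8 × (1 + 0.0443 × 8.97) / [8.97 × (0.466 × 7.72 − 0.0443) − 1] = 33.26 / 30.87 = 1.077 mg/L.

S ≈ 1.08 mg/L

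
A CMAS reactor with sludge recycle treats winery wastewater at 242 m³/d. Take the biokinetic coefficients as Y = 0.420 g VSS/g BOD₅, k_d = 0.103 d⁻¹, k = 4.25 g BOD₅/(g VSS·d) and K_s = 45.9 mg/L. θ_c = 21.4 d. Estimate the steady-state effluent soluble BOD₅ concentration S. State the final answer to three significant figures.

S ≈ 4.20 mg/L

From the Monod/SRT balance for a CMAS, S = K_s·(1+k_d θ_c)/[θ_c·(Y k − k_d) − 1] = 45.9 × (1 + 0.103 × 21.4) / [21.4 × (0.420 × 4.25 − 0.103) − 1] = 147.1 / 34.99 = 4.203 mg/L.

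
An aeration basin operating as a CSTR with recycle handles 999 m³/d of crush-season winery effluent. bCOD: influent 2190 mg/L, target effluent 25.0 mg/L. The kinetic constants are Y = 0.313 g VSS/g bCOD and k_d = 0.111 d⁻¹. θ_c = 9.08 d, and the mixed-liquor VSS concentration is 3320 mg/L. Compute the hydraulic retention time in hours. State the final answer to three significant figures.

From the SRT design equation V = Y Q (S₀−S) θ_c / [X (1 + k_d θ_c)] = 0.313 × 999 × (2190 − 25.0) × 9.08 / [3320 × (1 + 0.111 × 9.08)] = 6.15×10^6 / 6666 = 922.1 m³.
τ = V/Q = 922.1/999 = 0.9230 d, or 22.15 h.

τ ≈ 22.2 h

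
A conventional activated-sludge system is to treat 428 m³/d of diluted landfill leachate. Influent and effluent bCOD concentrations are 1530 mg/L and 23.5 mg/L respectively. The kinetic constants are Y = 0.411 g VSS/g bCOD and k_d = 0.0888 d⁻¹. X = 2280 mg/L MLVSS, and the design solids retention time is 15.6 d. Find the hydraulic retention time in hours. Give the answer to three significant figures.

τ ≈ 42.6 h

From the SRT design equation V = Y Q (S₀−S) θ_c / [X (1 + k_d θ_c)] = 0.411 × 428 × (1530 − 23.5) × 15.6 / [2280 × (1 + 0.0888 × 15.6)] = 4.13×10^6 / 5438 = 760.2 m³.
τ = V/Q = 760.2/428 = 1.776 d, or 42.63 h.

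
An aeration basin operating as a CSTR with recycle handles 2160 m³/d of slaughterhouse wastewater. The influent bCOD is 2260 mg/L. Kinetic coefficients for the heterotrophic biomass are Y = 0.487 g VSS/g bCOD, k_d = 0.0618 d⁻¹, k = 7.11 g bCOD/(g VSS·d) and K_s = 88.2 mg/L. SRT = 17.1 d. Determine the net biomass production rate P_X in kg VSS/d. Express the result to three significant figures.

P_X ≈ 1150 kg VSS/d

Effluent substrate depends only on kinetics and SRT: S = K_s(1 + k_d θ_c) / [θ_c(Yk − k_d) − 1] = 88.2 × (1 + 0.0618 × 17.1) / [17.1 × (0.487 × 7.11 − 0.0618) − 1] = 181.4 / 57.15 = 3.174 mg/L.
The observed yield is Y_obs = Y/(1 + k_d·θ_c) = 0.487 / (1 + 0.0618 × 17.1) = 0.487 / 2.057 = 0.2368 g VSS per g bCOD removed.
Substrate removed = Q·(S₀ − S) = 2160 m³/d × (2260 − 3.17) g/m³ = 4.87×10^6 g/d = 4875 kg/d.
Net biomass production P_X = Y_obs × Q·(S₀ − S) = 0.2368 × 4875 = 1154 kg VSS/d.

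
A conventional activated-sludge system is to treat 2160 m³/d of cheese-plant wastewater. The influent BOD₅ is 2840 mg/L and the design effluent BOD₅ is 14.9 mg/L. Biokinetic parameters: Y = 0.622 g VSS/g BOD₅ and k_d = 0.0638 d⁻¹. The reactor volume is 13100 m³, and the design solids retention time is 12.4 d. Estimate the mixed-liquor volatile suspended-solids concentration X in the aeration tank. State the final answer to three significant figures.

X = Y·Q·ΔS·θ_c / [V·(1 + k_d θ_c)] = 0.622 × 2160 × (2840 − 14.9) × 12.4 / [13100 × (1 + 0.0638 × 12.4)] = 2006 mg/L.

X ≈ 2010 mg/L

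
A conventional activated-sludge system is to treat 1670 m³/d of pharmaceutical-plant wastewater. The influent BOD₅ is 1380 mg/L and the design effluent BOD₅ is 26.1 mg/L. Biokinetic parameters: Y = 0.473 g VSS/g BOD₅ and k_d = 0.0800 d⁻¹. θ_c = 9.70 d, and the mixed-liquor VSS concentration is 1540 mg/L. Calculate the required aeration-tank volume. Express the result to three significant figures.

V ≈ 3790 m³

From the SRT design equation V = Y Q (S₀−S) θ_c / [X (1 + k_d θ_c)] = 0.473 × 1670 × (1380 − 26.1) × 9.70 / [1540 × (1 + 0.0800 × 9.70)] = 1.04×10^7 / 2735 = 3793 m³.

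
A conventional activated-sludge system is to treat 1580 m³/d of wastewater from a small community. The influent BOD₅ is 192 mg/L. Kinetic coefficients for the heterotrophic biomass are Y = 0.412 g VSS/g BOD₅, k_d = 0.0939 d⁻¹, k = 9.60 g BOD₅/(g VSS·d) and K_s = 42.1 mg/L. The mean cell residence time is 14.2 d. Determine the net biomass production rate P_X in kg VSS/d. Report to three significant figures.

For a completely mixed reactor with recycle the Lawrence–McCarty relation gives S = K_s·(1 + k_d·θ_c) / [θ_c·(Y·k − k_d) − 1] = 42.1 × (1 + 0.0939 × 14.2) / [14.2 × (0.412 × 9.60 − 0.0939) − 1] = 98.24 / 53.83 = 1.825 mg/L.
Correct the yield for decay: Y_obs = Y/(1 + k_d θ_c) = 0.412 / (1 + 0.0939 × 14.2) = 0.412 / 2.333 = 0.1766.
Substrate removed = Q·(S₀ − S) = 1580 m³/d × (192 − 1.82) g/m³ = 3×10^5 g/d = 300.5 kg/d.
So the net sludge growth is P_X = 0.1766 × 300.5 = 53.06 kg VSS/d.

P_X ≈ 53.1 kg VSS/d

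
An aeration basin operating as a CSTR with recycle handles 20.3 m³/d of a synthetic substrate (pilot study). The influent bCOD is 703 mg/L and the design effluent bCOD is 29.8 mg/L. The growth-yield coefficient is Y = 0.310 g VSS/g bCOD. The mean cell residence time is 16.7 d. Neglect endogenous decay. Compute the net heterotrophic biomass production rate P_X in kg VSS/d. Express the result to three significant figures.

With endogenous decay neglected, the observed yield equals the true yield: Y_obs = Y = 0.310 g VSS/g bCOD.
Q·(S₀ − S) = 20.3 × (703 − 29.8) × 10⁻³ = 13.67 kg/d removed.
Biomass produced: P_X = Y_obs·Q·ΔS = 0.3100 × 13.67 ≈ 4.236 kg VSS/d.

P_X ≈ 4.24 kg VSS/d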